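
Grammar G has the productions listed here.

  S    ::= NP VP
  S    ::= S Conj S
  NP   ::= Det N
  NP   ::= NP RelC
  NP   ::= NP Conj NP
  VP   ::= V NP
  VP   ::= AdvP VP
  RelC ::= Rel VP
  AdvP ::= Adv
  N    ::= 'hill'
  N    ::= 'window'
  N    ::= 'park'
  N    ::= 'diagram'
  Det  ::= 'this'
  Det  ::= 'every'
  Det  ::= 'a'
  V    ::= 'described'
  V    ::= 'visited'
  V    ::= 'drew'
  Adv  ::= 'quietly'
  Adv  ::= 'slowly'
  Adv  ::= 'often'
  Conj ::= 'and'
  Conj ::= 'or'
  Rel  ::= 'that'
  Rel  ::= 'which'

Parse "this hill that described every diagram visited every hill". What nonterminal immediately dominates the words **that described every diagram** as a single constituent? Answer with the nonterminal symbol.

[S [NP [NP [Det this] [N hill]] [RelC [Rel that] [VP [V described] [NP [Det every] [N diagram]]]]] [VP [V visited] [NP [Det every] [N hill]]]]
The span 'that described every diagram' is the RelC node built by RelC → Rel VP.

RelC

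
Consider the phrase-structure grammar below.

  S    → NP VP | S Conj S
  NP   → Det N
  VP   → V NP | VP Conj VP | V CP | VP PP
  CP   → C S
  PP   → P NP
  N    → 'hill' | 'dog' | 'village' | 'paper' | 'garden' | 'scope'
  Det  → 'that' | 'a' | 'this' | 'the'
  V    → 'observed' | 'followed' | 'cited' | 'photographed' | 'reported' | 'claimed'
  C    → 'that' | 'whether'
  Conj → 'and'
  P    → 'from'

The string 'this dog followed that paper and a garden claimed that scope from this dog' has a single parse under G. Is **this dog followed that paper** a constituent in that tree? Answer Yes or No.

Yes

[S [S [NP [Det this] [N dog]] [VP [V followed] [NP [Det that] [N paper]]]] [Conj and] [S [NP [Det a] [N garden]] [VP [VP [V claimed] [NP [Det that] [N scope]]] [PP [P from] [NP [Det this] [N dog]]]]]]
The words 'this dog followed that paper' are exhaustively dominated by a single S node (built by S → NP VP), so they form a constituent.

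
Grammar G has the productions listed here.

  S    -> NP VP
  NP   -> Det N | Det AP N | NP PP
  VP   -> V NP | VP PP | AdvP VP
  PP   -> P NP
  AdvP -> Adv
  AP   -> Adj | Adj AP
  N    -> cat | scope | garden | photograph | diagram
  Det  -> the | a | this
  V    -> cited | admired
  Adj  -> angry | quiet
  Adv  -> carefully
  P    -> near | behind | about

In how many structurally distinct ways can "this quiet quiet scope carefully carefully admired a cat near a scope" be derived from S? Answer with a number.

Two of the 4 distinct bracketings:
[S [NP [Det this] [AP [Adj quiet] [AP [Adj quiet]]] [N scope]] [VP [VP [AdvP [Adv carefully]] [VP [AdvP [Adv carefully]] [VP [V admired] [NP [Det a] [N cat]]]]] [PP [P near] [NP [Det a] [N scope]]]]]
[S [NP [Det this] [AP [Adj quiet] [AP [Adj quiet]]] [N scope]] [VP [AdvP [Adv carefully]] [VP [VP [AdvP [Adv carefully]] [VP [V admired] [NP [Det a] [N cat]]]] [PP [P near] [NP [Det a] [N scope]]]]]]
The trees differ in how a recursive rule is bracketed over the same span.

4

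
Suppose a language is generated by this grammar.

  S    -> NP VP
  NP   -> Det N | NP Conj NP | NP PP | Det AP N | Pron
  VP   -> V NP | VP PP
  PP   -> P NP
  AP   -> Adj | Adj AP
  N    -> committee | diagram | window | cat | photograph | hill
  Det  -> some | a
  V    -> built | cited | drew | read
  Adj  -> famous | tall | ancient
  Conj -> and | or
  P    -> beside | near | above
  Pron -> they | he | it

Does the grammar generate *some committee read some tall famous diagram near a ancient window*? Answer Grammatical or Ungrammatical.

Grammatical

[S [NP [Det some] [N committee]] [VP [V read] [NP [NP [Det some] [AP [Adj tall] [AP [Adj famous]]] [N diagram]] [PP [P near] [NP [Det a] [AP [Adj ancient]] [N window]]]]]]
The bracketing above is licensed at every node by one of the given productions, with S at the root.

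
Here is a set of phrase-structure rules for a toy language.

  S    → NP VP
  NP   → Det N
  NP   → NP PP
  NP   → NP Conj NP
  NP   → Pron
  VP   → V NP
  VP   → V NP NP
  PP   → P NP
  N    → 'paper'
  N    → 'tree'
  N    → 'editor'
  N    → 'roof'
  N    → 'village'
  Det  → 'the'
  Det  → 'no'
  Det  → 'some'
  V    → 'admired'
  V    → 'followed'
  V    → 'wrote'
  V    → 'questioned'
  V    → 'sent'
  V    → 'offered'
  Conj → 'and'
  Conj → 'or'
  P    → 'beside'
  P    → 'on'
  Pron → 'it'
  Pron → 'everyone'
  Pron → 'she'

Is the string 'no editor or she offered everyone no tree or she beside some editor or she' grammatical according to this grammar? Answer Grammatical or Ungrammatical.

[S [NP [NP [Det no] [N editor]] [Conj or] [NP [Pron she]]] [VP [V offered] [NP [Pron everyone]] [NP [NP [NP [Det no] [N tree]] [Conj or] [NP [Pron she]]] [PP [P beside] [NP [NP [Det some] [N editor]] [Conj or] [NP [Pron she]]]]]]]
The bracketing above is licensed at every node by one of the given productions, with S at the root.

Grammatical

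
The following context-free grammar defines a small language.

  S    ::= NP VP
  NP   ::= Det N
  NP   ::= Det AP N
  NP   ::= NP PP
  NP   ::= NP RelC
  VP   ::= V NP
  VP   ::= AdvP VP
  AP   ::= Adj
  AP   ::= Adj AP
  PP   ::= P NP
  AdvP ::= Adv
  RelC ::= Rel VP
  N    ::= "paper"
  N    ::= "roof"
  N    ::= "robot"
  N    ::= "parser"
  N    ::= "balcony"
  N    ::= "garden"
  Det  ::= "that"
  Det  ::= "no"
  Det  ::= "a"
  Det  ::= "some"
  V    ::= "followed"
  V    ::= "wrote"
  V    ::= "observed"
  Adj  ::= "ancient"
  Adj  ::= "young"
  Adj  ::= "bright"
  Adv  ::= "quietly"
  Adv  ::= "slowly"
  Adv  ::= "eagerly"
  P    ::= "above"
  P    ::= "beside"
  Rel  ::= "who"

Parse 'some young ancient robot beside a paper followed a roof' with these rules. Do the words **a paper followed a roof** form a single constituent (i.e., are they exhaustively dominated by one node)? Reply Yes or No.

[S [NP [NP [Det some] [AP [Adj young] [AP [Adj ancient]]] [N robot]] [PP [P beside] [NP [Det a] [N paper]]]] [VP [V followed] [NP [Det a] [N roof]]]]
The smallest constituent containing 'a paper followed a roof' is the S spanning 'some young ancient robot beside a paper followed a roof'; no single node in the tree dominates exactly the given words.

No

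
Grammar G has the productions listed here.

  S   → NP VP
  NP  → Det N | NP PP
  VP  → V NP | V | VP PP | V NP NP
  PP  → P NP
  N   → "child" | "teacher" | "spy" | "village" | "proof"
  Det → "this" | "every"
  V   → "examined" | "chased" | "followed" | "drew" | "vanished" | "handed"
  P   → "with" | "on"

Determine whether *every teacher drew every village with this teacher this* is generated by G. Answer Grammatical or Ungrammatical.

For S → NP VP, the only prefix that parses as NP is 'every teacher', but the remainder 'drew every village with this teacher this' is not a VP under these rules.

Ungrammatical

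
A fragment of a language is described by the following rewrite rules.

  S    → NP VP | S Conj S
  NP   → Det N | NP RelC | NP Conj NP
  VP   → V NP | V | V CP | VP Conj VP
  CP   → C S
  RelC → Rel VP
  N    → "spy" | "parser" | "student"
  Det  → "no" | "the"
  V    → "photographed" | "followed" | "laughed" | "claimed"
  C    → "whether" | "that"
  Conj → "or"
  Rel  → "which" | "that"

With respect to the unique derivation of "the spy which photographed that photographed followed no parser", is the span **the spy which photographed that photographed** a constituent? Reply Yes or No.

Yes

[S [NP [NP [NP [Det the] [N spy]] [RelC [Rel which] [VP [V photographed]]]] [RelC [Rel that] [VP [V photographed]]]] [VP [V followed] [NP [Det no] [N parser]]]]
The words 'the spy which photographed that photographed' are exhaustively dominated by a single NP node (built by NP → NP RelC), so they form a constituent.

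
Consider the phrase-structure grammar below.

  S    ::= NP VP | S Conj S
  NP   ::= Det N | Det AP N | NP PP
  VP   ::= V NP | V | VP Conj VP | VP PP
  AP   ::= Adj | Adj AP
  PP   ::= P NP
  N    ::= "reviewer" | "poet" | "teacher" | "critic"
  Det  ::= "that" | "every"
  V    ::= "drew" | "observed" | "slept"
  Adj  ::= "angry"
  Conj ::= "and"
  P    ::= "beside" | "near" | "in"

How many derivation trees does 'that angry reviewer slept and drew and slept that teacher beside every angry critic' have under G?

Two of the 7 distinct bracketings:
[S [NP [Det that] [AP [Adj angry]] [N reviewer]] [VP [VP [V slept]] [Conj and] [VP [VP [V drew]] [Conj and] [VP [V slept] [NP [NP [Det that] [N teacher]] [PP [P beside] [NP [Det every] [AP [Adj angry]] [N critic]]]]]]]]
[S [NP [Det that] [AP [Adj angry]] [N reviewer]] [VP [VP [V slept]] [Conj and] [VP [VP [V drew]] [Conj and] [VP [VP [V slept] [NP [Det that] [N teacher]]] [PP [P beside] [NP [Det every] [AP [Adj angry]] [N critic]]]]]]]
The difference turns on whether NP → NP PP is used at the relevant span, versus an alternative expansion of NP.

7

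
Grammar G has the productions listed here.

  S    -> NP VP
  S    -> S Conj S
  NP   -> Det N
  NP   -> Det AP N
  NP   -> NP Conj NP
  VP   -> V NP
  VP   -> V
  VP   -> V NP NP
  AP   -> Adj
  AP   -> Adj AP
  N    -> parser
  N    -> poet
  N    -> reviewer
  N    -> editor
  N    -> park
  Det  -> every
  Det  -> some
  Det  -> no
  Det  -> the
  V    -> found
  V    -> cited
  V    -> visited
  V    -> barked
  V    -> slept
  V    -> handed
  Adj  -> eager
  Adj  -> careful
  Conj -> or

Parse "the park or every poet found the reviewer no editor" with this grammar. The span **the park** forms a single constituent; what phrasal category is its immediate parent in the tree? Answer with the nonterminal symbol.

[S [NP [NP [Det the] [N park]] [Conj or] [NP [Det every] [N poet]]] [VP [V found] [NP [Det the] [N reviewer]] [NP [Det no] [N editor]]]]
The span 'the park' is the NP node built by NP → Det N.
Its mother is the NP built by NP → NP Conj NP.

NP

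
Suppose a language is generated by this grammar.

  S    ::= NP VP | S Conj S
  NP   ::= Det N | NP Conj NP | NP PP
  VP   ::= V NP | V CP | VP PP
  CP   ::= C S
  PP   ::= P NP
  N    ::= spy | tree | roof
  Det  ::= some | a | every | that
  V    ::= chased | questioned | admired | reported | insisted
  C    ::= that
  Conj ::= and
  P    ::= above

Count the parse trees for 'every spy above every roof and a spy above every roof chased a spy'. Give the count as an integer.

5

Two of the 5 distinct bracketings:
[S [NP [NP [NP [Det every] [N spy]] [PP [P above] [NP [Det every] [N roof]]]] [Conj and] [NP [NP [Det a] [N spy]] [PP [P above] [NP [Det every] [N roof]]]]] [VP [V chased] [NP [Det a] [N spy]]]]
[S [NP [NP [Det every] [N spy]] [PP [P above] [NP [NP [Det every] [N roof]] [Conj and] [NP [NP [Det a] [N spy]] [PP [P above] [NP [Det every] [N roof]]]]]]] [VP [V chased] [NP [Det a] [N spy]]]]
The trees differ in how a recursive rule is bracketed over the same span.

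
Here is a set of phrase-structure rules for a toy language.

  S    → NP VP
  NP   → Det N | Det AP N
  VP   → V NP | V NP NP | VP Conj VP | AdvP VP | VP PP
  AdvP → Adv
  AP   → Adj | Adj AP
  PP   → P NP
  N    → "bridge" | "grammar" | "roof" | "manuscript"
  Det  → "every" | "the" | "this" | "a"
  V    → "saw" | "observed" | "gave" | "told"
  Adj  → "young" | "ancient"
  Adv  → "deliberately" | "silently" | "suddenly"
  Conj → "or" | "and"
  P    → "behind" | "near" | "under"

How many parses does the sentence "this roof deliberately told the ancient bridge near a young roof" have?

2

The two bracketings:
[S [NP [Det this] [N roof]] [VP [AdvP [Adv deliberately]] [VP [VP [V told] [NP [Det the] [AP [Adj ancient]] [N bridge]]] [PP [P near] [NP [Det a] [AP [Adj young]] [N roof]]]]]]
[S [NP [Det this] [N roof]] [VP [VP [AdvP [Adv deliberately]] [VP [V told] [NP [Det the] [AP [Adj ancient]] [N bridge]]]] [PP [P near] [NP [Det a] [AP [Adj young]] [N roof]]]]]
The trees differ in how a recursive rule is bracketed over the same span.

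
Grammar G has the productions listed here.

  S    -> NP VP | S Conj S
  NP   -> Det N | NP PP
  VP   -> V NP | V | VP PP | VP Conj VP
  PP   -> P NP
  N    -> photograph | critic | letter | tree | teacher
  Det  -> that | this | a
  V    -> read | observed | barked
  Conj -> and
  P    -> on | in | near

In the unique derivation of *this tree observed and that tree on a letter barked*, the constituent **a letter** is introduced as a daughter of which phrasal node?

PP

S
  S
    NP
      Det: this
      N: tree
    VP
      V: observed
  Conj: and
  S
    NP
      NP
        Det: that
        N: tree
      PP
        P: on
        NP
          Det: a
          N: letter
    VP
      V: barked
The span 'a letter' is the NP node built by NP → Det N.
Its mother is the PP built by PP → P NP.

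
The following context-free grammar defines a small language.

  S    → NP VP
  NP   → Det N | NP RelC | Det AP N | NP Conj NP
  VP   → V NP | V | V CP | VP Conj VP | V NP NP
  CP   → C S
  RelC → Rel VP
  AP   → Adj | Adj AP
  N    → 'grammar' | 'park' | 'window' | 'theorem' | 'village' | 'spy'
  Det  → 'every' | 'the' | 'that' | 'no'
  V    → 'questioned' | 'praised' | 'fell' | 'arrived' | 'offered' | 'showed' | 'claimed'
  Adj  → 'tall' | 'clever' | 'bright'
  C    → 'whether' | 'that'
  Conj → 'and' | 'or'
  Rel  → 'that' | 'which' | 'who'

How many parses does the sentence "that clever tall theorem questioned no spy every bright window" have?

[S [NP [Det that] [AP [Adj clever] [AP [Adj tall]]] [N theorem]] [VP [V questioned] [NP [Det no] [N spy]] [NP [Det every] [AP [Adj bright]] [N window]]]]
No rule offers an alternative attachment or grouping for any span, so this is the only derivation.

1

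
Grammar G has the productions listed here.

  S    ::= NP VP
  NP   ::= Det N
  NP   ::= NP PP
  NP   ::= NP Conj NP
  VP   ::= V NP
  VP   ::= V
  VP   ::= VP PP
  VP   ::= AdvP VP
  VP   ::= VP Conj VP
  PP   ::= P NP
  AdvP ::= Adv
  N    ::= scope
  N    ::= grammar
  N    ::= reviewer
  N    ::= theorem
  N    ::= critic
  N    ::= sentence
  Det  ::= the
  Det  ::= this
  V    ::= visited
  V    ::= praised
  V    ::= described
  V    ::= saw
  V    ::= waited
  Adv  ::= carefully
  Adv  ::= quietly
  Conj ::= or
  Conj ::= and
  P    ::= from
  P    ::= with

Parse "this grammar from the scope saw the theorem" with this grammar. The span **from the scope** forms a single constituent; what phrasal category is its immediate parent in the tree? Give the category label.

NP

[S [NP [NP [Det this] [N grammar]] [PP [P from] [NP [Det the] [N scope]]]] [VP [V saw] [NP [Det the] [N theorem]]]]
The span 'from the scope' is the PP node built by PP → P NP.
Its mother is the NP built by NP → NP PP.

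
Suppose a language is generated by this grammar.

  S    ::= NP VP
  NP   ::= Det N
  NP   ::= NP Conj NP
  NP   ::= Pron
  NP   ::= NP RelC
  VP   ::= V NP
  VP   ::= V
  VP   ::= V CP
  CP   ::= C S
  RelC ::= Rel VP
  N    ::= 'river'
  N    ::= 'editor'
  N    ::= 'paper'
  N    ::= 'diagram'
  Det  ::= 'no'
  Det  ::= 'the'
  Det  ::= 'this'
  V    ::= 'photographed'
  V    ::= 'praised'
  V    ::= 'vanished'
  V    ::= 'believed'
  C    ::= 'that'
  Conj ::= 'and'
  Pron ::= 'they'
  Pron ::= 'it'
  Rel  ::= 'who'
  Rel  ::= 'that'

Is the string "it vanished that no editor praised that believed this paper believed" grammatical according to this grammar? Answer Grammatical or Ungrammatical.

Ungrammatical

For S → NP VP, the only prefix that parses as NP is 'it', but the remainder 'vanished that no editor praised that believed this paper believed' is not a VP under these rules.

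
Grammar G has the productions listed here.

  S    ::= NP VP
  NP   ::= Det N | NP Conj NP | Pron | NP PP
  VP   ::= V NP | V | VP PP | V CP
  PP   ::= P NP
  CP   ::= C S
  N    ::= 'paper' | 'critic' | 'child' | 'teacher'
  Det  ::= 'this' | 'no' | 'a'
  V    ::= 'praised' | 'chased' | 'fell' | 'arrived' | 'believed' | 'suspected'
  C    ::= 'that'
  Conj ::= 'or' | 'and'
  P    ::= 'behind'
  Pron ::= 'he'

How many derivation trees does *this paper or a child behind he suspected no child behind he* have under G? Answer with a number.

Two of the 4 distinct bracketings:
[S [NP [NP [Det this] [N paper]] [Conj or] [NP [NP [Det a] [N child]] [PP [P behind] [NP [Pron he]]]]] [VP [V suspected] [NP [NP [Det no] [N child]] [PP [P behind] [NP [Pron he]]]]]]
[S [NP [NP [Det this] [N paper]] [Conj or] [NP [NP [Det a] [N child]] [PP [P behind] [NP [Pron he]]]]] [VP [VP [V suspected] [NP [Det no] [N child]]] [PP [P behind] [NP [Pron he]]]]]
The difference turns on whether VP → VP PP is used at the relevant span, versus an alternative expansion of VP.

4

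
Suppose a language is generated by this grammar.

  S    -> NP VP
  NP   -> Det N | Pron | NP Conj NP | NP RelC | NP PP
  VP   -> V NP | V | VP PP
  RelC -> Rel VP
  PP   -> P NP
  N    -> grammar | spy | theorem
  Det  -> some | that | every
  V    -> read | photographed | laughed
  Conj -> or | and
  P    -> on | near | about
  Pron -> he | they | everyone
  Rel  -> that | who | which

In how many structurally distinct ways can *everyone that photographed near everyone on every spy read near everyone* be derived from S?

5

Two of the 5 distinct bracketings:
[S [NP [NP [Pron everyone]] [RelC [Rel that] [VP [VP [V photographed]] [PP [P near] [NP [NP [Pron everyone]] [PP [P on] [NP [Det every] [N spy]]]]]]]] [VP [VP [V read]] [PP [P near] [NP [Pron everyone]]]]]
[S [NP [NP [Pron everyone]] [RelC [Rel that] [VP [VP [VP [V photographed]] [PP [P near] [NP [Pron everyone]]]] [PP [P on] [NP [Det every] [N spy]]]]]] [VP [VP [V read]] [PP [P near] [NP [Pron everyone]]]]]
The difference turns on whether NP → NP PP is used at the relevant span, versus an alternative expansion of NP.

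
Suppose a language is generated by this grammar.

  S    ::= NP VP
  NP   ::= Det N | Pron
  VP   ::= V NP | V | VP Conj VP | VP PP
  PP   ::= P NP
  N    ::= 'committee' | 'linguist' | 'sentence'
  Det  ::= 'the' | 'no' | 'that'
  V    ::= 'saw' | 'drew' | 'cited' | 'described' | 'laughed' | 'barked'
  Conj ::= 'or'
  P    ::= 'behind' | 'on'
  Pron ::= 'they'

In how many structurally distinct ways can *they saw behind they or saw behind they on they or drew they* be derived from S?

Two of the 4 distinct bracketings:
[S [NP [Pron they]] [VP [VP [VP [V saw]] [PP [P behind] [NP [Pron they]]]] [Conj or] [VP [VP [VP [VP [V saw]] [PP [P behind] [NP [Pron they]]]] [PP [P on] [NP [Pron they]]]] [Conj or] [VP [V drew] [NP [Pron they]]]]]]
[S [NP [Pron they]] [VP [VP [VP [VP [V saw]] [PP [P behind] [NP [Pron they]]]] [Conj or] [VP [VP [VP [V saw]] [PP [P behind] [NP [Pron they]]]] [PP [P on] [NP [Pron they]]]]] [Conj or] [VP [V drew] [NP [Pron they]]]]]
The trees differ in how a recursive rule is bracketed over the same span.

4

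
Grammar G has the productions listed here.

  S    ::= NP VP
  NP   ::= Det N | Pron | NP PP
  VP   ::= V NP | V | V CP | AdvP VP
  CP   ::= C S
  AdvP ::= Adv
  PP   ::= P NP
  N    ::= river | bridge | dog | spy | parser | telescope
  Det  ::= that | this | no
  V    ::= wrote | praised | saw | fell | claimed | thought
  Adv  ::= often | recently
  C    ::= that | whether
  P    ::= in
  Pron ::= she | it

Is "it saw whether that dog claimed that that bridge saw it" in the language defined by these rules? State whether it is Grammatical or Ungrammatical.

Grammatical

S
  NP
    Pron: it
  VP
    V: saw
    CP
      C: whether
      S
        NP
          Det: that
          N: dog
        VP
          V: claimed
          CP
            C: that
            S
              NP
                Det: that
                N: bridge
              VP
                V: saw
                NP
                  Pron: it
Every word is introduced by a lexical rule and the phrasal rules combine the resulting categories into a single S.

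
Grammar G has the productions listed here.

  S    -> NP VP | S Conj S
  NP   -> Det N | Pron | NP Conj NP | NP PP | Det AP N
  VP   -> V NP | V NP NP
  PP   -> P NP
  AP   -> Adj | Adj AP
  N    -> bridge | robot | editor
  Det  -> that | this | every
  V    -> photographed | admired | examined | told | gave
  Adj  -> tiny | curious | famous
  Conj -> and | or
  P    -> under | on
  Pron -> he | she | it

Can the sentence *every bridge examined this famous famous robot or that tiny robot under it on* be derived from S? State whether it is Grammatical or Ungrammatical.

For S → NP VP, the only prefix that parses as NP is 'every bridge', but the remainder 'examined this famous famous robot or that tiny robot under it on' is not a VP under these rules. The alternative S rule S → S Conj S likewise has no satisfying split.

Ungrammatical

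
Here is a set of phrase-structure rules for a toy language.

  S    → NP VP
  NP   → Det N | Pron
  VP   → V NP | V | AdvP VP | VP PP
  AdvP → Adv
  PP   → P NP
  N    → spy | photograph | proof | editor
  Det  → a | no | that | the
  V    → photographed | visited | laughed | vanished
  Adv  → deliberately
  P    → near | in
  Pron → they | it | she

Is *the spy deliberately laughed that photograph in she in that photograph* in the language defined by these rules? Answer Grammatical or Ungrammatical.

S
  NP
    Det: the
    N: spy
  VP
    AdvP
      Adv: deliberately
    VP
      VP
        VP
          V: laughed
          NP
            Det: that
            N: photograph
        PP
          P: in
          NP
            Pron: she
      PP
        P: in
        NP
          Det: that
          N: photograph
Each bracket corresponds to one application of a listed rule, so the string is derivable from S.

Grammatical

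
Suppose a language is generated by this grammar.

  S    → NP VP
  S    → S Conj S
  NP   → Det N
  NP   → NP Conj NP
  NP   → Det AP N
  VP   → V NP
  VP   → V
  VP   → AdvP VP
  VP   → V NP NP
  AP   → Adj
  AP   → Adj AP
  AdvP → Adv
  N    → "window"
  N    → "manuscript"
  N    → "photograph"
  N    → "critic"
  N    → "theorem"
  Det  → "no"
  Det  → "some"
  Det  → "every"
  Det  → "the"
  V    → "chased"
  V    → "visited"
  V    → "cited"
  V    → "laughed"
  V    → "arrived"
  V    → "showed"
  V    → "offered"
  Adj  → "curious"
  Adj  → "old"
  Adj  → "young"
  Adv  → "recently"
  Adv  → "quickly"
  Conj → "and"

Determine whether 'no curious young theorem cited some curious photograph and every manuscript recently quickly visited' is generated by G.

Grammatical

S
  S
    NP
      Det: no
      AP
        Adj: curious
        AP
          Adj: young
      N: theorem
    VP
      V: cited
      NP
        Det: some
        AP
          Adj: curious
        N: photograph
  Conj: and
  S
    NP
      Det: every
      N: manuscript
    VP
      AdvP
        Adv: recently
      VP
        AdvP
          Adv: quickly
        VP
          V: visited
The bracketing above is licensed at every node by one of the given productions, with S at the root.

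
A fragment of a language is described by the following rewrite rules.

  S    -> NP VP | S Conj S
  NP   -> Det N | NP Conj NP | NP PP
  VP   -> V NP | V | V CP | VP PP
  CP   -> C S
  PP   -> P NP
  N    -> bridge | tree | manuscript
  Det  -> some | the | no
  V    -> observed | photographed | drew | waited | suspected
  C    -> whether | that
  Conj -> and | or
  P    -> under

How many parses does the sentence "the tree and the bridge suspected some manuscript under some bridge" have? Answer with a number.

2

The two bracketings:
[S [NP [NP [Det the] [N tree]] [Conj and] [NP [Det the] [N bridge]]] [VP [V suspected] [NP [NP [Det some] [N manuscript]] [PP [P under] [NP [Det some] [N bridge]]]]]]
[S [NP [NP [Det the] [N tree]] [Conj and] [NP [Det the] [N bridge]]] [VP [VP [V suspected] [NP [Det some] [N manuscript]]] [PP [P under] [NP [Det some] [N bridge]]]]]
The difference turns on whether NP → NP PP is used at the relevant span, versus an alternative expansion of NP.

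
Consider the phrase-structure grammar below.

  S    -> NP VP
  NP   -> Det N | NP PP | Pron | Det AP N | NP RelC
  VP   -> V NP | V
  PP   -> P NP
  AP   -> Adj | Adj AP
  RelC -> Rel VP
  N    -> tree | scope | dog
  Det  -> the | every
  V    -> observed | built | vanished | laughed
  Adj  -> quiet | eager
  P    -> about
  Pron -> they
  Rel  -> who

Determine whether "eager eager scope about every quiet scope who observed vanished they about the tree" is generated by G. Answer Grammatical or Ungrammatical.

Ungrammatical

For S → NP VP, no prefix of the string parses as an NP.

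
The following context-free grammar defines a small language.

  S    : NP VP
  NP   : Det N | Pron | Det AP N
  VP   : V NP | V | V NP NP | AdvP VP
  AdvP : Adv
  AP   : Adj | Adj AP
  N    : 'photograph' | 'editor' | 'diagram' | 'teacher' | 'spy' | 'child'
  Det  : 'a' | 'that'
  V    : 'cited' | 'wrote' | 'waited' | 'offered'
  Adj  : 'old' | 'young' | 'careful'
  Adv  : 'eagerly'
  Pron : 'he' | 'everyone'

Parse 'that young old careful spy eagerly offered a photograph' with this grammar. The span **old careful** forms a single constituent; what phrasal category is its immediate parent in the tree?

AP

S
  NP
    Det: that
    AP
      Adj: young
      AP
        Adj: old
        AP
          Adj: careful
    N: spy
  VP
    AdvP
      Adv: eagerly
    VP
      V: offered
      NP
        Det: a
        N: photograph
The span 'old careful' is the AP node built by AP → Adj AP.
Its mother is the AP built by AP → Adj AP.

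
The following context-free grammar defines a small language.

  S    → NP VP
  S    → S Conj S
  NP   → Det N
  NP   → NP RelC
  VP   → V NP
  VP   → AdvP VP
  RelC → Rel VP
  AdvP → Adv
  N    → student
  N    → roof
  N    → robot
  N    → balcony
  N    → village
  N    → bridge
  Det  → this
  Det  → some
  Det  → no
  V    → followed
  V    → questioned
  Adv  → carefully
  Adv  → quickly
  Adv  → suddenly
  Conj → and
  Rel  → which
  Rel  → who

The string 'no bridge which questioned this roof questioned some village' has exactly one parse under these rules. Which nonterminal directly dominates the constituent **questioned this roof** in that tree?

RelC

[S [NP [NP [Det no] [N bridge]] [RelC [Rel which] [VP [V questioned] [NP [Det this] [N roof]]]]] [VP [V questioned] [NP [Det some] [N village]]]]
The span 'questioned this roof' is the VP node built by VP → V NP.
Its mother is the RelC built by RelC → Rel VP.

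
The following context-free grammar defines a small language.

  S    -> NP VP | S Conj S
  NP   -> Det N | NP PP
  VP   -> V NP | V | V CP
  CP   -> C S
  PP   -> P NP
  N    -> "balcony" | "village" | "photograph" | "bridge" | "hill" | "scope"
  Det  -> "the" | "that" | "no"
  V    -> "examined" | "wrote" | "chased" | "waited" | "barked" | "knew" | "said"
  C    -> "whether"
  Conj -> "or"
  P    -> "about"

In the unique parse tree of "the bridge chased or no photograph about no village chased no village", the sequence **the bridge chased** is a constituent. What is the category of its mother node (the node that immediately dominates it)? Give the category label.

S

[S [S [NP [Det the] [N bridge]] [VP [V chased]]] [Conj or] [S [NP [NP [Det no] [N photograph]] [PP [P about] [NP [Det no] [N village]]]] [VP [V chased] [NP [Det no] [N village]]]]]
The span 'the bridge chased' is the S node built by S → NP VP.
Its mother is the S built by S → S Conj S.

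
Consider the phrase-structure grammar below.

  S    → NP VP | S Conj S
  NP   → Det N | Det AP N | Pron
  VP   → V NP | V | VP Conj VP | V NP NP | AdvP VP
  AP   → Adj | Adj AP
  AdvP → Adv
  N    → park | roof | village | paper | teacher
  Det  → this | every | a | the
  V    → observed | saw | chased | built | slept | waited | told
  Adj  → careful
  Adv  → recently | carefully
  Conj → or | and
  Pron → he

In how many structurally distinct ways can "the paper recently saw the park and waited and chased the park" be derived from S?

Two of the 5 distinct bracketings:
[S [NP [Det the] [N paper]] [VP [VP [AdvP [Adv recently]] [VP [V saw] [NP [Det the] [N park]]]] [Conj and] [VP [VP [V waited]] [Conj and] [VP [V chased] [NP [Det the] [N park]]]]]]
[S [NP [Det the] [N paper]] [VP [VP [VP [AdvP [Adv recently]] [VP [V saw] [NP [Det the] [N park]]]] [Conj and] [VP [V waited]]] [Conj and] [VP [V chased] [NP [Det the] [N park]]]]]
The trees differ in how a recursive rule is bracketed over the same span.

5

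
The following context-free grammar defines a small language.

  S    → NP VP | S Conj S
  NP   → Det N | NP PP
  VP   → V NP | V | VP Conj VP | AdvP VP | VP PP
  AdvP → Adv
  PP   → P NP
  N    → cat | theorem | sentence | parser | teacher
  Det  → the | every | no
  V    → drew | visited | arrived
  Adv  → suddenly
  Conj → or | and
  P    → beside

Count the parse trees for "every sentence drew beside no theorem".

1

[S [NP [Det every] [N sentence]] [VP [VP [V drew]] [PP [P beside] [NP [Det no] [N theorem]]]]]
No rule offers an alternative attachment or grouping for any span, so this is the only derivation.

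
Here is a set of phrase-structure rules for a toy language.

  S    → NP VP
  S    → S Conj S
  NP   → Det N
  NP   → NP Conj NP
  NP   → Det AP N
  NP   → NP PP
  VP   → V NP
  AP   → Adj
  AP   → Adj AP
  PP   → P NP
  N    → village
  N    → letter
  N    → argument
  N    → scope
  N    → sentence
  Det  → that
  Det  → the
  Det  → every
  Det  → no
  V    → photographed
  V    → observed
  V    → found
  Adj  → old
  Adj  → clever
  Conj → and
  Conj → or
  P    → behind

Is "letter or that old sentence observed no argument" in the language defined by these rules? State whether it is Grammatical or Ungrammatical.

Ungrammatical

For S → NP VP, no prefix of the string parses as an NP. The alternative S rule S → S Conj S likewise has no satisfying split.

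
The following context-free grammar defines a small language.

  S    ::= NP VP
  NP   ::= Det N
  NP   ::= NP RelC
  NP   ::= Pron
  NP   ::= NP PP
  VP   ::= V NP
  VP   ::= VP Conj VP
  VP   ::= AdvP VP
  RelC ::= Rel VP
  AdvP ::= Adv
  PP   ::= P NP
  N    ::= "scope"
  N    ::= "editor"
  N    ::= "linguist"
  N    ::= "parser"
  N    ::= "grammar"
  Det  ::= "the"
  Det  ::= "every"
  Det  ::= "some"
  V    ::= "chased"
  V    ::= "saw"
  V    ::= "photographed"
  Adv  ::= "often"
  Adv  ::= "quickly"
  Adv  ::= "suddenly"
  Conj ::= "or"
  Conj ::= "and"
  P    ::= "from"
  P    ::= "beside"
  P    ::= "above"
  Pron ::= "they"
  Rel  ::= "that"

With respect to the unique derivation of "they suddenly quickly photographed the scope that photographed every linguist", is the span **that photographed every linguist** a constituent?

[S [NP [Pron they]] [VP [AdvP [Adv suddenly]] [VP [AdvP [Adv quickly]] [VP [V photographed] [NP [NP [Det the] [N scope]] [RelC [Rel that] [VP [V photographed] [NP [Det every] [N linguist]]]]]]]]]
The words 'that photographed every linguist' are exhaustively dominated by a single RelC node (built by RelC → Rel VP), so they form a constituent.

Yes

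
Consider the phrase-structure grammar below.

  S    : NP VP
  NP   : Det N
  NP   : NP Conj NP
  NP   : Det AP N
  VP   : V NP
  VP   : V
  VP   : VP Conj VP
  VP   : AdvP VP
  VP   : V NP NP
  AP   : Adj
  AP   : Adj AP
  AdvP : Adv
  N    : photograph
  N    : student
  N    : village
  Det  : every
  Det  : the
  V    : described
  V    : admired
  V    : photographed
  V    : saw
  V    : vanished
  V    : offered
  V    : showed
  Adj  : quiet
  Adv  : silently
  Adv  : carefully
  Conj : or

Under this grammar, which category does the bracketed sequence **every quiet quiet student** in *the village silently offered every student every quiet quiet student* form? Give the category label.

NP

[S [NP [Det the] [N village]] [VP [AdvP [Adv silently]] [VP [V offered] [NP [Det every] [N student]] [NP [Det every] [AP [Adj quiet] [AP [Adj quiet]]] [N student]]]]]
The span 'every quiet quiet student' is the NP node built by NP → Det AP N.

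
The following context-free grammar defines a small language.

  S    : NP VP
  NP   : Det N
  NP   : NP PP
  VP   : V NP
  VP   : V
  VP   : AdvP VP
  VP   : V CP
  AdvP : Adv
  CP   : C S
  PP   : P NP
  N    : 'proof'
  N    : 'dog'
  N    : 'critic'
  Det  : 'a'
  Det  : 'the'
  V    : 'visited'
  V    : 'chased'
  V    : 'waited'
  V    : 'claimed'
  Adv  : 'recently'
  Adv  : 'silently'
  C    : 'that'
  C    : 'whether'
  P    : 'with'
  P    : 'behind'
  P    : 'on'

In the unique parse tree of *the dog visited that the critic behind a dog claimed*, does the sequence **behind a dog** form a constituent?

Yes

[S [NP [Det the] [N dog]] [VP [V visited] [CP [C that] [S [NP [NP [Det the] [N critic]] [PP [P behind] [NP [Det a] [N dog]]]] [VP [V claimed]]]]]]
The words 'behind a dog' are exhaustively dominated by a single PP node (built by PP → P NP), so they form a constituent.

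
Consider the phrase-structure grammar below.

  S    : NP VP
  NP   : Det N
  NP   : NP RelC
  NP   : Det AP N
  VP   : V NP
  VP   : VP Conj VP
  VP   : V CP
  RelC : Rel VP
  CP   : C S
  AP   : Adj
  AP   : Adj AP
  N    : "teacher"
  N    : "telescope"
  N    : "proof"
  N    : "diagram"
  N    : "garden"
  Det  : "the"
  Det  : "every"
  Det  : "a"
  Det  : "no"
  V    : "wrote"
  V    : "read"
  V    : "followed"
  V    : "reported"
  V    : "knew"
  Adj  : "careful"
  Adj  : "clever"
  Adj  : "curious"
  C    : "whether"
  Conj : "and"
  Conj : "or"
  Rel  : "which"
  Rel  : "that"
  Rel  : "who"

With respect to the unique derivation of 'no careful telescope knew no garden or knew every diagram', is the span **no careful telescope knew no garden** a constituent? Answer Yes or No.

[S [NP [Det no] [AP [Adj careful]] [N telescope]] [VP [VP [V knew] [NP [Det no] [N garden]]] [Conj or] [VP [V knew] [NP [Det every] [N diagram]]]]]
The smallest constituent containing 'no careful telescope knew no garden' is the S spanning 'no careful telescope knew no garden or knew every diagram'; no single node in the tree dominates exactly the given words.

No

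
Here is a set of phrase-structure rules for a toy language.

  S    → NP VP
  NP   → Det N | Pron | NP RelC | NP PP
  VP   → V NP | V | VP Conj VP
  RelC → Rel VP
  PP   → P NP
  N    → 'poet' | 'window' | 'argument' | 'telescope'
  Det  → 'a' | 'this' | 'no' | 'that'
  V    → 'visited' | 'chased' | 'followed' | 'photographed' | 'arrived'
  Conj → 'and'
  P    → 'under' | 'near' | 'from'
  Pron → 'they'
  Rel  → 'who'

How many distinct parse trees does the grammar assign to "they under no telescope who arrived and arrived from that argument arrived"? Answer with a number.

3

Two of the 3 distinct bracketings:
[S [NP [NP [Pron they]] [PP [P under] [NP [NP [NP [Det no] [N telescope]] [RelC [Rel who] [VP [VP [V arrived]] [Conj and] [VP [V arrived]]]]] [PP [P from] [NP [Det that] [N argument]]]]]] [VP [V arrived]]]
[S [NP [NP [NP [NP [Pron they]] [PP [P under] [NP [Det no] [N telescope]]]] [RelC [Rel who] [VP [VP [V arrived]] [Conj and] [VP [V arrived]]]]] [PP [P from] [NP [Det that] [N argument]]]] [VP [V arrived]]]
The trees differ in how a recursive rule is bracketed over the same span.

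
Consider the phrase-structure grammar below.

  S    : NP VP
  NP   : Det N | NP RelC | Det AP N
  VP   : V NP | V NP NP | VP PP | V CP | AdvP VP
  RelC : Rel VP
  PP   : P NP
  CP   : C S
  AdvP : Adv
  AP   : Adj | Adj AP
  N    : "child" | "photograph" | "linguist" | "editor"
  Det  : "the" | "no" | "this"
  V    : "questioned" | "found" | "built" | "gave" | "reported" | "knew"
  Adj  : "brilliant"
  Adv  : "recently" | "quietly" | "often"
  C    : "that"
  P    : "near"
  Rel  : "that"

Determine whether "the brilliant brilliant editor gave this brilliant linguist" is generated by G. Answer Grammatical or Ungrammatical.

Grammatical

[S [NP [Det the] [AP [Adj brilliant] [AP [Adj brilliant]]] [N editor]] [VP [V gave] [NP [Det this] [AP [Adj brilliant]] [N linguist]]]]
Every word is introduced by a lexical rule and the phrasal rules combine the resulting categories into a single S.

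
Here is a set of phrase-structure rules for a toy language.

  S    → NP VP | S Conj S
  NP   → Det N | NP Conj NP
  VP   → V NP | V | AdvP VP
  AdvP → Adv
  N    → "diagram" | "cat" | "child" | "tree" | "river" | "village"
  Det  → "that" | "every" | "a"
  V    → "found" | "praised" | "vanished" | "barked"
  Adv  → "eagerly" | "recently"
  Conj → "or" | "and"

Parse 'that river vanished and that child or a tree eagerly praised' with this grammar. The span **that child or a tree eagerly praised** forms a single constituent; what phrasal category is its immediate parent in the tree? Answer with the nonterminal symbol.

[S [S [NP [Det that] [N river]] [VP [V vanished]]] [Conj and] [S [NP [NP [Det that] [N child]] [Conj or] [NP [Det a] [N tree]]] [VP [AdvP [Adv eagerly]] [VP [V praised]]]]]
The span 'that child or a tree eagerly praised' is the S node built by S → NP VP.
Its mother is the S built by S → S Conj S.

S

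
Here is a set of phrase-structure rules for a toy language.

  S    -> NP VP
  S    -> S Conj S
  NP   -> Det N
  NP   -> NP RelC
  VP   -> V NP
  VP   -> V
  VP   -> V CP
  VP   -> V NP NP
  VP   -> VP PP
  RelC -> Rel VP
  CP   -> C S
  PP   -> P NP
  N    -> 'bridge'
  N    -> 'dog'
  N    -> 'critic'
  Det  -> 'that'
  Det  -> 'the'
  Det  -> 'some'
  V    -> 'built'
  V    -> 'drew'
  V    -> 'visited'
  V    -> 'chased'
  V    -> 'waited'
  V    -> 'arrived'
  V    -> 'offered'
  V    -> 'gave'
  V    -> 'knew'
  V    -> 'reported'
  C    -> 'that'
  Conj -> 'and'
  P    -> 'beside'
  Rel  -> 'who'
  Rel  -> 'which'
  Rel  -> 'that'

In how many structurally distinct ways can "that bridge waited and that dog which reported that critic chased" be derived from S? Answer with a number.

[S [S [NP [Det that] [N bridge]] [VP [V waited]]] [Conj and] [S [NP [NP [Det that] [N dog]] [RelC [Rel which] [VP [V reported] [NP [Det that] [N critic]]]]] [VP [V chased]]]]
No rule offers an alternative attachment or grouping for any span, so this is the only derivation.

1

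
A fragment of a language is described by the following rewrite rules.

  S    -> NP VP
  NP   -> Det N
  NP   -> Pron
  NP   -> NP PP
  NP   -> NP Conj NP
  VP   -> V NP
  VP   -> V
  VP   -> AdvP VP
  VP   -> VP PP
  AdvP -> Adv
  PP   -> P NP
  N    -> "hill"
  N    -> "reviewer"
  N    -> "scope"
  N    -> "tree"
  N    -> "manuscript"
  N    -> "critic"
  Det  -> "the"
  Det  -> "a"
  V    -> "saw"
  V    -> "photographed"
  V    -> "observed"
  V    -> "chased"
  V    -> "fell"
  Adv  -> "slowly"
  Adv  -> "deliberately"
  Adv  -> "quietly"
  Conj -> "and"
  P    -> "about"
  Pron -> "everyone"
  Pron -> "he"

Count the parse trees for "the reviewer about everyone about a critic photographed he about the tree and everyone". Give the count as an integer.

6

Two of the 6 distinct bracketings:
[S [NP [NP [Det the] [N reviewer]] [PP [P about] [NP [NP [Pron everyone]] [PP [P about] [NP [Det a] [N critic]]]]]] [VP [V photographed] [NP [NP [Pron he]] [PP [P about] [NP [NP [Det the] [N tree]] [Conj and] [NP [Pron everyone]]]]]]]
[S [NP [NP [Det the] [N reviewer]] [PP [P about] [NP [NP [Pron everyone]] [PP [P about] [NP [Det a] [N critic]]]]]] [VP [V photographed] [NP [NP [NP [Pron he]] [PP [P about] [NP [Det the] [N tree]]]] [Conj and] [NP [Pron everyone]]]]]
The trees differ in how a recursive rule is bracketed over the same span.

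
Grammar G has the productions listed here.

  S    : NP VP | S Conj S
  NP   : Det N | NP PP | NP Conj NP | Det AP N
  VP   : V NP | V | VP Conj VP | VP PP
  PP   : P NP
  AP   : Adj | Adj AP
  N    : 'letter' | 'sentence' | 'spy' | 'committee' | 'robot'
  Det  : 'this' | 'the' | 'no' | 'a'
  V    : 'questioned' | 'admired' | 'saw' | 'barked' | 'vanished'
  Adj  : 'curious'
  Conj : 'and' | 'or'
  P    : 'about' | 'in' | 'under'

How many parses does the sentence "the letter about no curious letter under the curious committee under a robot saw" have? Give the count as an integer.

5

Two of the 5 distinct bracketings:
[S [NP [NP [Det the] [N letter]] [PP [P about] [NP [NP [Det no] [AP [Adj curious]] [N letter]] [PP [P under] [NP [NP [Det the] [AP [Adj curious]] [N committee]] [PP [P under] [NP [Det a] [N robot]]]]]]]] [VP [V saw]]]
[S [NP [NP [Det the] [N letter]] [PP [P about] [NP [NP [NP [Det no] [AP [Adj curious]] [N letter]] [PP [P under] [NP [Det the] [AP [Adj curious]] [N committee]]]] [PP [P under] [NP [Det a] [N robot]]]]]] [VP [V saw]]]
The trees differ in how a recursive rule is bracketed over the same span.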